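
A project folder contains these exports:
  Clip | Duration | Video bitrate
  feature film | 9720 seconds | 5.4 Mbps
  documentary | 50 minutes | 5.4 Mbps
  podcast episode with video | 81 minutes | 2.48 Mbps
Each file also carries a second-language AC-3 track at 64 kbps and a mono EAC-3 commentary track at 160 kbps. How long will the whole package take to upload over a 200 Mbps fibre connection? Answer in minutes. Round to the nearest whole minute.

7 minutes

Audio total: 64 + 160 = 224 kbps = 0.224 Mbps.
feature film: 5.624 Mbps × 9720 s = 54665.3 Mb
documentary: 5.624 Mbps × 3000 s = 16872.0 Mb
podcast episode with video: 2.704 Mbps × 4860 s = 13141.4 Mb
Total: 84678.7 Mb = 10584.8 MB.
At 200 Mbps: 84678.7 / 200 = 423 s ≈ 7.06 minutes.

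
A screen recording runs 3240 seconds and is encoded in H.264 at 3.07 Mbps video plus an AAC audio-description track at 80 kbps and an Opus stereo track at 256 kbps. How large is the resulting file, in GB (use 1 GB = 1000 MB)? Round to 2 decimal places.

Audio total: 80 + 256 = 336 kbps = 0.336 Mbps.
Total bitrate: 3.07 + 0.336 = 3.406 Mbps.
Stream data: 3.406 Mbps × 3240 s = 11035.4 Mb.
11,035 Mb ÷ 8 = 1,379 MB → 1.379 GB.

1.38 GB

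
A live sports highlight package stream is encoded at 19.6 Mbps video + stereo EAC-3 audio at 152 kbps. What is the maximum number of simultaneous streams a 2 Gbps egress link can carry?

Audio: 152 kbps = 0.152 Mbps.
Per-viewer media rate: 19.752 Mbps.
2 Gbps = 2,000 Mbps; 2,000 / 19.752 = 101.26 → 101 viewers.

101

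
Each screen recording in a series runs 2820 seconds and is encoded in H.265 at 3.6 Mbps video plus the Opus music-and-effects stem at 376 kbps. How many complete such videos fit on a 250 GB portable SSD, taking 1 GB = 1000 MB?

Audio: 376 kbps = 0.376 Mbps.
Total bitrate: 3.976 Mbps.
Per item: 3.976 Mbps × 2820 s = 11,212 Mb = 1,402 MB.
Capacity: 250 GB = 2,000,000 Mb; 178.38 items → 178 complete.

178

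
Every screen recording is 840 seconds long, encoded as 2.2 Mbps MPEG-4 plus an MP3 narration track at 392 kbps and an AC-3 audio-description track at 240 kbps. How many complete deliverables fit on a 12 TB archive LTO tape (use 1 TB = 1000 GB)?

40355

Audio total: 392 + 240 = 632 kbps = 0.632 Mbps.
Total bitrate: 2.832 Mbps.
Per item: 2.832 Mbps × 840 s = 2,379 Mb = 297.4 MB.
Capacity: 12 TB = 96,000,000 Mb; 40355.13 items → 40355 complete.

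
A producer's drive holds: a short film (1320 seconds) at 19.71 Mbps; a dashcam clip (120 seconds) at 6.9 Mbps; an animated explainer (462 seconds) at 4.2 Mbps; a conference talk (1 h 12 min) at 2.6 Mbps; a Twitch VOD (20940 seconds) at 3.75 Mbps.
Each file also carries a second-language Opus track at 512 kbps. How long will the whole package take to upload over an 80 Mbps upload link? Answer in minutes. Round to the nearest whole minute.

28 minutes

Audio: 512 kbps = 0.512 Mbps.
short film: 20.222 Mbps × 1320 s = 26693.0 Mb
dashcam clip: 7.412 Mbps × 120 s = 889.4 Mb
animated explainer: 4.712 Mbps × 462 s = 2176.9 Mb
conference talk: 3.112 Mbps × 4320 s = 13443.8 Mb
Twitch VOD: 4.262 Mbps × 20940 s = 89246.3 Mb
Total: 132449.5 Mb = 16556.2 MB.
At 80 Mbps: 132449.5 / 80 = 1656 s ≈ 27.6 minutes.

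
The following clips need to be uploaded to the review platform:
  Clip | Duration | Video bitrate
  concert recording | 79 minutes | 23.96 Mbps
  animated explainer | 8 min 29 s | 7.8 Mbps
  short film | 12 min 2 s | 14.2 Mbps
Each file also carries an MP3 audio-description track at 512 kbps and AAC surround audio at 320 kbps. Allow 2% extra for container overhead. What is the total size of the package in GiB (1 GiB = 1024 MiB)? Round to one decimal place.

Audio total: 512 + 320 = 832 kbps = 0.832 Mbps.
concert recording: 24.792 Mbps × 4740 s × 1.02 = 119864.4 Mb
animated explainer: 8.632 Mbps × 509 s × 1.02 = 4481.6 Mb
short film: 15.032 Mbps × 722 s × 1.02 = 11070.2 Mb
Total: 135416.1 Mb = 16927.0 MB.
= 15.76 GiB.

15.8 GiB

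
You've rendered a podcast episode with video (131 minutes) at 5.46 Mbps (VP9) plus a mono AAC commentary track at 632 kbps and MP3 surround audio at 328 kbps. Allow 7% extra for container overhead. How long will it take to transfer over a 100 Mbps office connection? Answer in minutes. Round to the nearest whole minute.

131 min = 7860 s
Audio total: 632 + 328 = 960 kbps = 0.960 Mbps.
Total bitrate: 6.420 Mbps.
File: 6.420 Mbps × 7860 s = 50461.2 Mb.
With 7% container overhead: ×1.07. → 53993.5 Mb.
At 100 Mbps: 53993.5 / 100 = 539.9 s ≈ 9 minutes.

9 minutes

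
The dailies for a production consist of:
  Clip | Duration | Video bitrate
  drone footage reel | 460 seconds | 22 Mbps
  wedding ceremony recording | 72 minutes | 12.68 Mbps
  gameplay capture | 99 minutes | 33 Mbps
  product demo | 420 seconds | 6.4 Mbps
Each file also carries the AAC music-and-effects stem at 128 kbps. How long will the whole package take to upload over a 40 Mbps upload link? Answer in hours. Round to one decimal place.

Audio: 128 kbps = 0.128 Mbps.
drone footage reel: 22.128 Mbps × 460 s = 10178.9 Mb
wedding ceremony recording: 12.808 Mbps × 4320 s = 55330.6 Mb
gameplay capture: 33.128 Mbps × 5940 s = 196780.3 Mb
product demo: 6.528 Mbps × 420 s = 2741.8 Mb
Total: 265031.5 Mb = 33128.9 MB.
At 40 Mbps: 265031.5 / 40 = 6626 s ≈ 1.84 hours.

1.8 hours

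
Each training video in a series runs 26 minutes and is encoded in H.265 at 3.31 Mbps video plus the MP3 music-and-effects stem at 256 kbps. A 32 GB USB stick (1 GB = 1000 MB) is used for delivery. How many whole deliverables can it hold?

46

26 min = 1560 s
Audio: 256 kbps = 0.256 Mbps.
Total bitrate: 3.566 Mbps.
Per item: 3.566 Mbps × 1560 s = 5,563 Mb = 695.4 MB.
Capacity: 32 GB = 256,000 Mb; 46.02 items → 46 complete.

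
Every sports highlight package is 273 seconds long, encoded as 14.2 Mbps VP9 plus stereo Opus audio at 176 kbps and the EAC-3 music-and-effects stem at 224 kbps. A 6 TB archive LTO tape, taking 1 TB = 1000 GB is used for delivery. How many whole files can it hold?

12042

Audio total: 176 + 224 = 400 kbps = 0.400 Mbps.
Total bitrate: 14.600 Mbps.
Per item: 14.600 Mbps × 273 s = 3,986 Mb = 498.2 MB.
Capacity: 6 TB = 48,000,000 Mb; 12042.75 items → 12042 complete.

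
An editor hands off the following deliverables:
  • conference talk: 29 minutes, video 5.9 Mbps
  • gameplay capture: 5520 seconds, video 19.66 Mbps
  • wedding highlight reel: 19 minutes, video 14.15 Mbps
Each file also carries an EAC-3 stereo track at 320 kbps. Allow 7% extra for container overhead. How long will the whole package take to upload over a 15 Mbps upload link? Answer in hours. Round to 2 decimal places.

Audio: 320 kbps = 0.320 Mbps.
conference talk: 6.220 Mbps × 1740 s × 1.07 = 11580.4 Mb
gameplay capture: 19.980 Mbps × 5520 s × 1.07 = 118009.9 Mb
wedding highlight reel: 14.470 Mbps × 1140 s × 1.07 = 17650.5 Mb
Total: 147240.8 Mb = 18405.1 MB.
At 15 Mbps: 147240.8 / 15 = 9816 s ≈ 2.73 hours.

2.73 hours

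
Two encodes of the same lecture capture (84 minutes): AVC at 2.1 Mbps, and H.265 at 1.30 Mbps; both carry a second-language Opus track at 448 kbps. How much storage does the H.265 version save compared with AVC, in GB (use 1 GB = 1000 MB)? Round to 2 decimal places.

0.50 GB

84 min = 5040 s
Audio: 448 kbps = 0.448 Mbps.
AVC: 2.548 Mbps × 5040 s = 12841.9 Mb = 1.605 GB.
H.265: 1.748 Mbps × 5040 s = 8809.9 Mb = 1.101 GB.
Saving: 1.605 − 1.101 = 0.504 GB.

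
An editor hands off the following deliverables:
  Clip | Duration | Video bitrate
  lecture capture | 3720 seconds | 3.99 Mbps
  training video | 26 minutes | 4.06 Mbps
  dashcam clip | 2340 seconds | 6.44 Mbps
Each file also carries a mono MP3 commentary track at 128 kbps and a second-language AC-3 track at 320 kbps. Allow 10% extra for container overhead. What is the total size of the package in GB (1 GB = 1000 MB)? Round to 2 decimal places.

5.45 GB

Audio total: 128 + 320 = 448 kbps = 0.448 Mbps.
lecture capture: 4.438 Mbps × 3720 s × 1.10 = 18160.3 Mb
training video: 4.508 Mbps × 1560 s × 1.10 = 7735.7 Mb
dashcam clip: 6.888 Mbps × 2340 s × 1.10 = 17729.7 Mb
Total: 43625.7 Mb = 5453.2 MB.
= 5.453 GB.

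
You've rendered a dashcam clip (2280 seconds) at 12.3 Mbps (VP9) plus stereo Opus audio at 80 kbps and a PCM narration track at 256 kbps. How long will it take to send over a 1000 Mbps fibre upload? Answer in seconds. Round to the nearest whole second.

Audio total: 80 + 256 = 336 kbps = 0.336 Mbps.
Total bitrate: 12.636 Mbps.
File: 12.636 Mbps × 2280 s = 28810.1 Mb.
At 1000 Mbps: 28810.1 / 1000 = 28.8 s ≈ 28.8 seconds.

29 seconds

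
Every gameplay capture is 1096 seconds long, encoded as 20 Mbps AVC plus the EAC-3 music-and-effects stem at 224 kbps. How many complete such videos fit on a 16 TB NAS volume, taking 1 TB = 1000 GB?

5774

Audio: 224 kbps = 0.224 Mbps.
Total bitrate: 20.224 Mbps.
Per item: 20.224 Mbps × 1096 s = 22,166 Mb = 2,771 MB.
Capacity: 16 TB = 128,000,000 Mb; 5774.74 items → 5774 complete.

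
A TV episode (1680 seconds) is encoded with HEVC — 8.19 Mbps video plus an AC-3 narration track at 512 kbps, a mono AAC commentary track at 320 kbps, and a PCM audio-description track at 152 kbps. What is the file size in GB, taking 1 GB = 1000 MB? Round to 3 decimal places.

1.927 GB

Audio total: 512 + 320 + 152 = 984 kbps = 0.984 Mbps.
Total bitrate: 8.19 + 0.984 = 9.174 Mbps.
Stream data: 9.174 Mbps × 1680 s = 15412.3 Mb.
15,412 Mb ÷ 8 = 1,927 MB → 1.927 GB.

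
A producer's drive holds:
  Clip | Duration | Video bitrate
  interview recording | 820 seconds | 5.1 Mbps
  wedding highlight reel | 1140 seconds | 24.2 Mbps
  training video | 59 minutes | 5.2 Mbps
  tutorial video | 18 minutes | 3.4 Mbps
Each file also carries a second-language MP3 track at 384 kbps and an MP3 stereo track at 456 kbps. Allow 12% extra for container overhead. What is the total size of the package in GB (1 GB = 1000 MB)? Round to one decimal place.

8.3 GB

Audio total: 384 + 456 = 840 kbps = 0.840 Mbps.
interview recording: 5.940 Mbps × 820 s × 1.12 = 5455.3 Mb
wedding highlight reel: 25.040 Mbps × 1140 s × 1.12 = 31971.1 Mb
training video: 6.040 Mbps × 3540 s × 1.12 = 23947.4 Mb
tutorial video: 4.240 Mbps × 1080 s × 1.12 = 5128.7 Mb
Total: 66502.5 Mb = 8312.8 MB.
= 8.313 GB.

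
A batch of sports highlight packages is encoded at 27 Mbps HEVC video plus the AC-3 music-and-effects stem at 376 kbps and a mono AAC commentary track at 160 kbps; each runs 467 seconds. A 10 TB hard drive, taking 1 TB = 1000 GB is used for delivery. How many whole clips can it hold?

6221

Audio total: 376 + 160 = 536 kbps = 0.536 Mbps.
Total bitrate: 27.536 Mbps.
Per item: 27.536 Mbps × 467 s = 12,859 Mb = 1,607 MB.
Capacity: 10 TB = 80,000,000 Mb; 6221.17 items → 6221 complete.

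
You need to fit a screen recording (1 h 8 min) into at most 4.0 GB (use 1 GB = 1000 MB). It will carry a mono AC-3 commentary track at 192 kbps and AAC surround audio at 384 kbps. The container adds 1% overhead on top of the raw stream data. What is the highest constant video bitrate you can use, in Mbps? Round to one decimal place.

Budget: 4.0 GB = 32000.0 Mb.
Stream payload after overhead: 32000.0 / 1.01 = 31683.2 Mb.
1 h 8 min = 68 min = 4080 s
Total bitrate budget: 31683.2 Mb / 4080 s = 7.765 Mbps.
Audio total: 192 + 384 = 576 kbps = 0.576 Mbps.
Video: 7.765 − 0.576 = 7.189 Mbps.

7.2 Mbps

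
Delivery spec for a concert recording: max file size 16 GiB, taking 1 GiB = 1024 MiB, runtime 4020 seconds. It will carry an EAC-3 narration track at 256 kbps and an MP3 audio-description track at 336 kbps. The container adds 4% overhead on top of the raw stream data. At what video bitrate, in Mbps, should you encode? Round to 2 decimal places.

Budget: 16 GiB = 137439.0 Mb.
Stream payload after overhead: 137439.0 / 1.04 = 132152.8 Mb.
Total bitrate budget: 132152.8 Mb / 4020 s = 32.874 Mbps.
Audio total: 256 + 336 = 592 kbps = 0.592 Mbps.
Video: 32.874 − 0.592 = 32.282 Mbps.

32.28 Mbps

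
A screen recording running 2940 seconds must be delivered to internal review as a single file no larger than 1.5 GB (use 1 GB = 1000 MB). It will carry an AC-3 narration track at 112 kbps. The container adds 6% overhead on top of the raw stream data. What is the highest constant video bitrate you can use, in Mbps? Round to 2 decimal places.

3.74 Mbps

Budget: 1.5 GB = 12000.0 Mb.
Stream payload after overhead: 12000.0 / 1.06 = 11320.8 Mb.
Total bitrate budget: 11320.8 Mb / 2940 s = 3.851 Mbps.
Audio: 112 kbps = 0.112 Mbps.
Video: 3.851 − 0.112 = 3.739 Mbps.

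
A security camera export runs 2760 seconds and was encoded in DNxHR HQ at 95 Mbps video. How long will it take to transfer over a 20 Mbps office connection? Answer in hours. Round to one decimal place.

3.6 hours

File: 95.000 Mbps × 2760 s = 262200.0 Mb.
At 20 Mbps: 262200.0 / 20 = 13110.0 s ≈ 3.64 hours.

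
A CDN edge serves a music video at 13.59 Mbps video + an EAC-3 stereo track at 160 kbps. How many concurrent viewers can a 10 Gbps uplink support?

727

Audio: 160 kbps = 0.160 Mbps.
Per-viewer media rate: 13.750 Mbps.
10 Gbps = 10,000 Mbps; 10,000 / 13.750 = 727.27 → 727 viewers.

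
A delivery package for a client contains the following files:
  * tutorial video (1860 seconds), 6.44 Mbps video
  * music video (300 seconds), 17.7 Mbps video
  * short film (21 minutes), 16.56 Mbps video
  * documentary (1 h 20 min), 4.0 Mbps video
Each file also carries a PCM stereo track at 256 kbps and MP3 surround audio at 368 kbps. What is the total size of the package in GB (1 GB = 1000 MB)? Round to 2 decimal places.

Audio total: 256 + 368 = 624 kbps = 0.624 Mbps.
tutorial video: 7.064 Mbps × 1860 s = 13139.0 Mb
music video: 18.324 Mbps × 300 s = 5497.2 Mb
short film: 17.184 Mbps × 1260 s = 21651.8 Mb
documentary: 4.624 Mbps × 4800 s = 22195.2 Mb
Total: 62483.3 Mb = 7810.4 MB.
= 7.810 GB.

7.81 GB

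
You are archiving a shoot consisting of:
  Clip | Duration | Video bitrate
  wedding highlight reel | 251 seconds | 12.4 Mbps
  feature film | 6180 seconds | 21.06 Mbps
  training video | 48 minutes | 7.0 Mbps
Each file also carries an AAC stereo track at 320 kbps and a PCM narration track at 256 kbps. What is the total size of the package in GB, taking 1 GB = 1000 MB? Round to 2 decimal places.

Audio total: 320 + 256 = 576 kbps = 0.576 Mbps.
wedding highlight reel: 12.976 Mbps × 251 s = 3257.0 Mb
feature film: 21.636 Mbps × 6180 s = 133710.5 Mb
training video: 7.576 Mbps × 2880 s = 21818.9 Mb
Total: 158786.3 Mb = 19848.3 MB.
= 19.85 GB.

19.85 GB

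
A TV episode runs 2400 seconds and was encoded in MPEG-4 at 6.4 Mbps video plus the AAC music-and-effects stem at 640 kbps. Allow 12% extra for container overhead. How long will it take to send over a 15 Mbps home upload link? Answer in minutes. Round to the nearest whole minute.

21 minutes

Audio: 640 kbps = 0.640 Mbps.
Total bitrate: 7.040 Mbps.
File: 7.040 Mbps × 2400 s = 16896.0 Mb.
With 12% container overhead: ×1.12. → 18923.5 Mb.
At 15 Mbps: 18923.5 / 15 = 1261.6 s ≈ 21 minutes.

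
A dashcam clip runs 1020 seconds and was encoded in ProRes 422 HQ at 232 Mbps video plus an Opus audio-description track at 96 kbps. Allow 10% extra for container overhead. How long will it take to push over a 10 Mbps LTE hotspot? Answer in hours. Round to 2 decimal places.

Audio: 96 kbps = 0.096 Mbps.
Total bitrate: 232.096 Mbps.
File: 232.096 Mbps × 1020 s = 236737.9 Mb.
With 10% container overhead: ×1.10. → 260411.7 Mb.
At 10 Mbps: 260411.7 / 10 = 26041.2 s ≈ 7.23 hours.

7.23 hours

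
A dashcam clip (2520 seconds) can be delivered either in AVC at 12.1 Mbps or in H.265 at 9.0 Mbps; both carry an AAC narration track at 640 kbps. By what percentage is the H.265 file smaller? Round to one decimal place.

24.3%

Audio: 640 kbps = 0.640 Mbps.
AVC: 12.740 Mbps × 2520 s = 32104.8 Mb = 3.737 GiB.
H.265: 9.640 Mbps × 2520 s = 24292.8 Mb = 2.828 GiB.
Reduction: (1 − 2.828/3.737) × 100 = 24.33%.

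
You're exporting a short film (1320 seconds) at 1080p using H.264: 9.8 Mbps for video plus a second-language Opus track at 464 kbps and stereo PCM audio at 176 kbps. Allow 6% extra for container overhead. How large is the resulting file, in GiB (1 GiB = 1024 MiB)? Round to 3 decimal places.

1.701 GiB

Audio total: 464 + 176 = 640 kbps = 0.640 Mbps.
Total bitrate: 9.8 + 0.640 = 10.440 Mbps.
Stream data: 10.440 Mbps × 1320 s = 13780.8 Mb.
With 6% container overhead: ×1.06.
14,608 Mb = 1,825,956,000 bytes ÷ 1,073,741,824 = 1.701 GiB.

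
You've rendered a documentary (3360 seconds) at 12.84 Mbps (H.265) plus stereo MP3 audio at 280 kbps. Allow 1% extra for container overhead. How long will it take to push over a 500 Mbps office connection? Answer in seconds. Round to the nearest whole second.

Audio: 280 kbps = 0.280 Mbps.
Total bitrate: 13.120 Mbps.
File: 13.120 Mbps × 3360 s = 44083.2 Mb.
With 1% container overhead: ×1.01. → 44524.0 Mb.
At 500 Mbps: 44524.0 / 500 = 89.0 s ≈ 89 seconds.

89 seconds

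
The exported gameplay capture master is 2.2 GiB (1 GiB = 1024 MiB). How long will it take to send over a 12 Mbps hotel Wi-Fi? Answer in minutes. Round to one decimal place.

26.2 minutes

File: 2.2 GiB = 18897.9 Mb.
At 12 Mbps: 18897.9 / 12 = 1574.8 s ≈ 26.2 minutes.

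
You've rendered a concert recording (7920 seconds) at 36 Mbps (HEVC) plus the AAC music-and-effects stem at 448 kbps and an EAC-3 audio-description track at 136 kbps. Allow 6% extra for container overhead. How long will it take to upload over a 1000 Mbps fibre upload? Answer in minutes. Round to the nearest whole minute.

5 minutes

Audio total: 448 + 136 = 584 kbps = 0.584 Mbps.
Total bitrate: 36.584 Mbps.
File: 36.584 Mbps × 7920 s = 289745.3 Mb.
With 6% container overhead: ×1.06. → 307130.0 Mb.
At 1000 Mbps: 307130.0 / 1000 = 307.1 s ≈ 5.12 minutes.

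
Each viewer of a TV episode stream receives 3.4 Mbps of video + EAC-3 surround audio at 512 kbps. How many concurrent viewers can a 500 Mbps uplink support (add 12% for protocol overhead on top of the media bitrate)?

114

Audio: 512 kbps = 0.512 Mbps.
Per-viewer media rate: 3.912 Mbps.
On the wire with 12% overhead: 4.381 Mbps.
500 Mbps = 500.0 Mbps; 500.0 / 4.381 = 114.12 → 114 viewers.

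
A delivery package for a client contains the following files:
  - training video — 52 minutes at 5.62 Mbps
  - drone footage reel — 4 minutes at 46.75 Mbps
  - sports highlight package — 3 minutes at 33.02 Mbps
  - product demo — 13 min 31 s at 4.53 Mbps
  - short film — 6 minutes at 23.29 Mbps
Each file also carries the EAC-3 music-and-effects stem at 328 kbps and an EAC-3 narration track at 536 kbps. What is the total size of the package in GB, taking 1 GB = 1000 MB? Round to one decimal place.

Audio total: 328 + 536 = 864 kbps = 0.864 Mbps.
training video: 6.484 Mbps × 3120 s = 20230.1 Mb
drone footage reel: 47.614 Mbps × 240 s = 11427.4 Mb
sports highlight package: 33.884 Mbps × 180 s = 6099.1 Mb
product demo: 5.394 Mbps × 811 s = 4374.5 Mb
short film: 24.154 Mbps × 360 s = 8695.4 Mb
Total: 50826.5 Mb = 6353.3 MB.
= 6.353 GB.

6.4 GB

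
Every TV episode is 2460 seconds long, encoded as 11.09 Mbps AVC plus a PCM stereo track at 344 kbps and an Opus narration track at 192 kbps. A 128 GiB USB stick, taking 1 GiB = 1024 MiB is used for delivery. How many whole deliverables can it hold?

Audio total: 344 + 192 = 536 kbps = 0.536 Mbps.
Total bitrate: 11.626 Mbps.
Per item: 11.626 Mbps × 2460 s = 28,600 Mb = 3,575 MB.
Capacity: 128 GiB = 1,099,512 Mb; 38.44 items → 38 complete.

38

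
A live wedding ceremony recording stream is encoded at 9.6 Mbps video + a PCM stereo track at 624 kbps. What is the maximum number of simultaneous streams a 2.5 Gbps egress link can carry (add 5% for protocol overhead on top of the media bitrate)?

232

Audio: 624 kbps = 0.624 Mbps.
Per-viewer media rate: 10.224 Mbps.
On the wire with 5% overhead: 10.735 Mbps.
2.5 Gbps = 2,500 Mbps; 2,500 / 10.735 = 232.88 → 232 viewers.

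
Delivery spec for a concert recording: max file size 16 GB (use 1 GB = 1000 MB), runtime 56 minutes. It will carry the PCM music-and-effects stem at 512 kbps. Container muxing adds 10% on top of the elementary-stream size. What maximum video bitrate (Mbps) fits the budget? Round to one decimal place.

34.1 Mbps

Budget: 16 GB = 128000.0 Mb.
Stream payload after overhead: 128000.0 / 1.10 = 116363.6 Mb.
56 min = 3360 s
Total bitrate budget: 116363.6 Mb / 3360 s = 34.632 Mbps.
Audio: 512 kbps = 0.512 Mbps.
Video: 34.632 − 0.512 = 34.120 Mbps.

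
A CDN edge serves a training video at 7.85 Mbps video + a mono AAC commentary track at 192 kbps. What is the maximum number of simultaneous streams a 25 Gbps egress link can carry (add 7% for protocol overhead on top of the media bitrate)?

Audio: 192 kbps = 0.192 Mbps.
Per-viewer media rate: 8.042 Mbps.
On the wire with 7% overhead: 8.605 Mbps.
25 Gbps = 25,000 Mbps; 25,000 / 8.605 = 2905.31 → 2905 viewers.

2905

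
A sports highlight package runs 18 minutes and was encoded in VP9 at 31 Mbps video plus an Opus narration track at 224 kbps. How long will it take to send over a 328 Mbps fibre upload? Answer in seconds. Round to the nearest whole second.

18 min = 1080 s
Audio: 224 kbps = 0.224 Mbps.
Total bitrate: 31.224 Mbps.
File: 31.224 Mbps × 1080 s = 33721.9 Mb.
At 328 Mbps: 33721.9 / 328 = 102.8 s ≈ 103 seconds.

103 seconds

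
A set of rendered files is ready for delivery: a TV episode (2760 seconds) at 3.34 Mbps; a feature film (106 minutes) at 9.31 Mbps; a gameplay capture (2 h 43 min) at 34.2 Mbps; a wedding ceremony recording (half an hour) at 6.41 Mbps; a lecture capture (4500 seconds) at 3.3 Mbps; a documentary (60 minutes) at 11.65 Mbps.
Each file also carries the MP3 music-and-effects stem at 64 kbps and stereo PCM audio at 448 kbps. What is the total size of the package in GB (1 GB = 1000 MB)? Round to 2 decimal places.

Audio total: 64 + 448 = 512 kbps = 0.512 Mbps.
TV episode: 3.852 Mbps × 2760 s = 10631.5 Mb
feature film: 9.822 Mbps × 6360 s = 62467.9 Mb
gameplay capture: 34.712 Mbps × 9780 s = 339483.4 Mb
wedding ceremony recording: 6.922 Mbps × 1800 s = 12459.6 Mb
lecture capture: 3.812 Mbps × 4500 s = 17154.0 Mb
documentary: 12.162 Mbps × 3600 s = 43783.2 Mb
Total: 485979.6 Mb = 60747.4 MB.
= 60.75 GB.

60.75 GB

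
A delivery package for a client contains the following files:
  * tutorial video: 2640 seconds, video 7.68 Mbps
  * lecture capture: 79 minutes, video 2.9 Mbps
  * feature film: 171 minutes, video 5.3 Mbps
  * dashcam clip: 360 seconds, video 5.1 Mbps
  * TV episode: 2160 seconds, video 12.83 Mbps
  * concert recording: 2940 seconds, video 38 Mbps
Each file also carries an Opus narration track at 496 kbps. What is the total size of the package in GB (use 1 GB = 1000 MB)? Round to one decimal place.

30.1 GB

Audio: 496 kbps = 0.496 Mbps.
tutorial video: 8.176 Mbps × 2640 s = 21584.6 Mb
lecture capture: 3.396 Mbps × 4740 s = 16097.0 Mb
feature film: 5.796 Mbps × 10260 s = 59467.0 Mb
dashcam clip: 5.596 Mbps × 360 s = 2014.6 Mb
TV episode: 13.326 Mbps × 2160 s = 28784.2 Mb
concert recording: 38.496 Mbps × 2940 s = 113178.2 Mb
Total: 241125.6 Mb = 30140.7 MB.
= 30.14 GB.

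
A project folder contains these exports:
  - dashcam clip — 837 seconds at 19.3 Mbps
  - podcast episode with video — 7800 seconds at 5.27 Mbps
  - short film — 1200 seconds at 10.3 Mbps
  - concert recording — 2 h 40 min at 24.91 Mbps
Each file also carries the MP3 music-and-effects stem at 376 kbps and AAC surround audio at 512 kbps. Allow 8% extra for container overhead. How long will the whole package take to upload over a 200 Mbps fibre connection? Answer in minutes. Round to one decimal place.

Audio total: 376 + 512 = 888 kbps = 0.888 Mbps.
dashcam clip: 20.188 Mbps × 837 s × 1.08 = 18249.1 Mb
podcast episode with video: 6.158 Mbps × 7800 s × 1.08 = 51875.0 Mb
short film: 11.188 Mbps × 1200 s × 1.08 = 14499.6 Mb
concert recording: 25.798 Mbps × 9600 s × 1.08 = 267473.7 Mb
Total: 352097.4 Mb = 44012.2 MB.
At 200 Mbps: 352097.4 / 200 = 1760 s ≈ 29.3 minutes.

29.3 minutes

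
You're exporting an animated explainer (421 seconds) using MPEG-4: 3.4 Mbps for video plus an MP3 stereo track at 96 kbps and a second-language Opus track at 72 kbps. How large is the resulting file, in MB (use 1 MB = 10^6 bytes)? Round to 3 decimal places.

Audio total: 96 + 72 = 168 kbps = 0.168 Mbps.
Total bitrate: 3.4 + 0.168 = 3.568 Mbps.
Stream data: 3.568 Mbps × 421 s = 1502.1 Mb.
1,502 Mb ÷ 8 = 187.8 MB → 187.8 MB.

187.766 MB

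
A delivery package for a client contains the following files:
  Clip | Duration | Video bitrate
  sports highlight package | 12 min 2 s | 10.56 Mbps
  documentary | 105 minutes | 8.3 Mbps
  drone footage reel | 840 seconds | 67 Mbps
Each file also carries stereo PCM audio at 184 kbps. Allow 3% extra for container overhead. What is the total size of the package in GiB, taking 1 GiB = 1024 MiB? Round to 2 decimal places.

Audio: 184 kbps = 0.184 Mbps.
sports highlight package: 10.744 Mbps × 722 s × 1.03 = 7989.9 Mb
documentary: 8.484 Mbps × 6300 s × 1.03 = 55052.7 Mb
drone footage reel: 67.184 Mbps × 840 s × 1.03 = 58127.6 Mb
Total: 121170.2 Mb = 15146.3 MB.
= 14.11 GiB.

14.11 GiB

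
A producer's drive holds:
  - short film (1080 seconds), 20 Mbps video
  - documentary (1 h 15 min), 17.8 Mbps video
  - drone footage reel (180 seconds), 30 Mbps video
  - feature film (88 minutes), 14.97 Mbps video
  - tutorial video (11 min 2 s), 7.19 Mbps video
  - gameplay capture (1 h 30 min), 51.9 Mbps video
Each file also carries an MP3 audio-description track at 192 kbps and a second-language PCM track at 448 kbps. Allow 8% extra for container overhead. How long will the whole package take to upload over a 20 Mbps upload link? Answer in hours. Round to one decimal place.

Audio total: 192 + 448 = 640 kbps = 0.640 Mbps.
short film: 20.640 Mbps × 1080 s × 1.08 = 24074.5 Mb
documentary: 18.440 Mbps × 4500 s × 1.08 = 89618.4 Mb
drone footage reel: 30.640 Mbps × 180 s × 1.08 = 5956.4 Mb
feature film: 15.610 Mbps × 5280 s × 1.08 = 89014.5 Mb
tutorial video: 7.830 Mbps × 662 s × 1.08 = 5598.1 Mb
gameplay capture: 52.540 Mbps × 5400 s × 1.08 = 306413.3 Mb
Total: 520675.2 Mb = 65084.4 MB.
At 20 Mbps: 520675.2 / 20 = 26034 s ≈ 7.23 hours.

7.2 hours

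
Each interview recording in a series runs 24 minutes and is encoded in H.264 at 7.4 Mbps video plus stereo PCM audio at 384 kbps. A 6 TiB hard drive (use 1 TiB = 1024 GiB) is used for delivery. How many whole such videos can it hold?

24 min = 1440 s
Audio: 384 kbps = 0.384 Mbps.
Total bitrate: 7.784 Mbps.
Per item: 7.784 Mbps × 1440 s = 11,209 Mb = 1,401 MB.
Capacity: 6 TiB = 52,776,558 Mb; 4708.43 items → 4708 complete.

4708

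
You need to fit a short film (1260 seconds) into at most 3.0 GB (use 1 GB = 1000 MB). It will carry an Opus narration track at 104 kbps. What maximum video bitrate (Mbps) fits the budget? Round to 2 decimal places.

18.94 Mbps

Budget: 3.0 GB = 24000.0 Mb.
Total bitrate budget: 24000.0 Mb / 1260 s = 19.048 Mbps.
Audio: 104 kbps = 0.104 Mbps.
Video: 19.048 − 0.104 = 18.944 Mbps.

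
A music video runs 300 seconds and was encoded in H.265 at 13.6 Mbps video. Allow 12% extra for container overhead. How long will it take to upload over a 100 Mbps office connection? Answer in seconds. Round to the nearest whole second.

46 seconds

File: 13.600 Mbps × 300 s = 4080.0 Mb.
With 12% container overhead: ×1.12. → 4569.6 Mb.
At 100 Mbps: 4569.6 / 100 = 45.7 s ≈ 45.7 seconds.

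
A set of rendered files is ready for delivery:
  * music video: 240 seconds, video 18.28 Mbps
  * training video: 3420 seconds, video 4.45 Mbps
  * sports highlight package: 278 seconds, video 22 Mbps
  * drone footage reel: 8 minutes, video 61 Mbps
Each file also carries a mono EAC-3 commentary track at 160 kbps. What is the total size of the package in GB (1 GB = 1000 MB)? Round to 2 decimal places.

6.96 GB

Audio: 160 kbps = 0.160 Mbps.
music video: 18.440 Mbps × 240 s = 4425.6 Mb
training video: 4.610 Mbps × 3420 s = 15766.2 Mb
sports highlight package: 22.160 Mbps × 278 s = 6160.5 Mb
drone footage reel: 61.160 Mbps × 480 s = 29356.8 Mb
Total: 55709.1 Mb = 6963.6 MB.
= 6.964 GB.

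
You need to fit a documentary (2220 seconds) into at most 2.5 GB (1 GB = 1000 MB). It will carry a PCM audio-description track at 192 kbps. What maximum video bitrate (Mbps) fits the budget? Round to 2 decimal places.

8.82 Mbps

Budget: 2.5 GB = 20000.0 Mb.
Total bitrate budget: 20000.0 Mb / 2220 s = 9.009 Mbps.
Audio: 192 kbps = 0.192 Mbps.
Video: 9.009 − 0.192 = 8.817 Mbps.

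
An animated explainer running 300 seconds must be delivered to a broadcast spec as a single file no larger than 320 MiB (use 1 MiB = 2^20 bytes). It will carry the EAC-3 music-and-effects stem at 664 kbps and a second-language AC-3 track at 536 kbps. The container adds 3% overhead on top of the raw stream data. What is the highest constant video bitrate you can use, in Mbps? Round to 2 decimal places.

7.49 Mbps

Budget: 320 MiB = 2684.4 Mb.
Stream payload after overhead: 2684.4 / 1.03 = 2606.2 Mb.
Total bitrate budget: 2606.2 Mb / 300 s = 8.687 Mbps.
Audio total: 664 + 536 = 1200 kbps = 1.200 Mbps.
Video: 8.687 − 1.200 = 7.487 Mbps.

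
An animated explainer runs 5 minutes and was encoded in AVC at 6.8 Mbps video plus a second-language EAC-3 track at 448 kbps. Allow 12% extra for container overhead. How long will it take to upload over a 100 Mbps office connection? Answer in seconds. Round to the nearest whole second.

5 min = 300 s
Audio: 448 kbps = 0.448 Mbps.
Total bitrate: 7.248 Mbps.
File: 7.248 Mbps × 300 s = 2174.4 Mb.
With 12% container overhead: ×1.12. → 2435.3 Mb.
At 100 Mbps: 2435.3 / 100 = 24.4 s ≈ 24.4 seconds.

24 seconds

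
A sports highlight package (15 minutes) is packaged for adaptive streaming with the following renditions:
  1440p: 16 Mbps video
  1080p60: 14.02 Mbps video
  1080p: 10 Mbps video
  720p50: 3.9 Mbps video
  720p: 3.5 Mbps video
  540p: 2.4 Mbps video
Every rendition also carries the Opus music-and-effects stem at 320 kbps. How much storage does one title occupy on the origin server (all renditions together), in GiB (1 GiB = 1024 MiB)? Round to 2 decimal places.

15 min = 900 s
Audio: 320 kbps = 0.320 Mbps.
Sum of rendition bitrates: (16+0.320) + (14.02+0.320) + (10+0.320) + (3.9+0.320) + (3.5+0.320) + (2.4+0.320) = 51.740 Mbps.
× 900 s = 46,566 Mb = 5,821 MB = 5.421 GiB.

5.42 GiB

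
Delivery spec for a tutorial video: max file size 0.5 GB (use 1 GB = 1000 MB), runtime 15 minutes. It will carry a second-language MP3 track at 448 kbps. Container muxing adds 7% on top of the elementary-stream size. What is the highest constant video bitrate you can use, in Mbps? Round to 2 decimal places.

Budget: 0.5 GB = 4000.0 Mb.
Stream payload after overhead: 4000.0 / 1.07 = 3738.3 Mb.
15 min = 900 s
Total bitrate budget: 3738.3 Mb / 900 s = 4.154 Mbps.
Audio: 448 kbps = 0.448 Mbps.
Video: 4.154 − 0.448 = 3.706 Mbps.

3.71 Mbps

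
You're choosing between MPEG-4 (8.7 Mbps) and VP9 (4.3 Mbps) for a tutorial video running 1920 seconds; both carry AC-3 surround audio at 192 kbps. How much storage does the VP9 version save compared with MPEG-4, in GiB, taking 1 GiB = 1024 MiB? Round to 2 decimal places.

Audio: 192 kbps = 0.192 Mbps.
MPEG-4: 8.892 Mbps × 1920 s = 17072.6 Mb = 1.988 GiB.
VP9: 4.492 Mbps × 1920 s = 8624.6 Mb = 1.004 GiB.
Saving: 1.988 − 1.004 = 0.983 GiB.

0.98 GiB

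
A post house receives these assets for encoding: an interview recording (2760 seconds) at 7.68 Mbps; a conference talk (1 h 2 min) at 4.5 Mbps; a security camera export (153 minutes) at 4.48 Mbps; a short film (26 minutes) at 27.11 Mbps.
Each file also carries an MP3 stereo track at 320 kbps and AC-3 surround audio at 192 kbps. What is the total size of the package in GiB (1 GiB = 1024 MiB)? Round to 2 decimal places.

Audio total: 320 + 192 = 512 kbps = 0.512 Mbps.
interview recording: 8.192 Mbps × 2760 s = 22609.9 Mb
conference talk: 5.012 Mbps × 3720 s = 18644.6 Mb
security camera export: 4.992 Mbps × 9180 s = 45826.6 Mb
short film: 27.622 Mbps × 1560 s = 43090.3 Mb
Total: 130171.4 Mb = 16271.4 MB.
= 15.15 GiB.

15.15 GiB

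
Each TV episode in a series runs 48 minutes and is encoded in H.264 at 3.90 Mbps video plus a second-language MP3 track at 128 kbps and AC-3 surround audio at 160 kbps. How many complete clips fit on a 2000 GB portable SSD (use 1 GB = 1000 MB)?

48 min = 2880 s
Audio total: 128 + 160 = 288 kbps = 0.288 Mbps.
Total bitrate: 4.188 Mbps.
Per item: 4.188 Mbps × 2880 s = 12,061 Mb = 1,508 MB.
Capacity: 2000 GB = 16,000,000 Mb; 1326.54 items → 1326 complete.

1326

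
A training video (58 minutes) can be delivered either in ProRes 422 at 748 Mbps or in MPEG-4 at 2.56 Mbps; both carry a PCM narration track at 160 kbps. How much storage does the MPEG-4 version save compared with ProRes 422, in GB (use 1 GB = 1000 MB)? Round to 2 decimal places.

58 min = 3480 s
Audio: 160 kbps = 0.160 Mbps.
ProRes 422: 748.160 Mbps × 3480 s = 2603596.8 Mb = 325.450 GB.
MPEG-4: 2.720 Mbps × 3480 s = 9465.6 Mb = 1.183 GB.
Saving: 325.450 − 1.183 = 324.266 GB.

324.27 GB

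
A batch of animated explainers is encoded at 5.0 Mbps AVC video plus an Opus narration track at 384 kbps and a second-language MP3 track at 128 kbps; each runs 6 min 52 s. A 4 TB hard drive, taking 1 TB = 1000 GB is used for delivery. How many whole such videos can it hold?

6 min 52 s = 412 s
Audio total: 384 + 128 = 512 kbps = 0.512 Mbps.
Total bitrate: 5.512 Mbps.
Per item: 5.512 Mbps × 412 s = 2,271 Mb = 283.9 MB.
Capacity: 4 TB = 32,000,000 Mb; 14091.06 items → 14091 complete.

14091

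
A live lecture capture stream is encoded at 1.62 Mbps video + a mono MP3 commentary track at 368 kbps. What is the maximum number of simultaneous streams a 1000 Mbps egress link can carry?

Audio: 368 kbps = 0.368 Mbps.
Per-viewer media rate: 1.988 Mbps.
1000 Mbps = 1,000 Mbps; 1,000 / 1.988 = 503.02 → 503 viewers.

503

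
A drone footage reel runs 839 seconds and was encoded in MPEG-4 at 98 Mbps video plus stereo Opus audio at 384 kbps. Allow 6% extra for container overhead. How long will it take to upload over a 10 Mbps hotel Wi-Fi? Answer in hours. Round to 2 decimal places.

2.43 hours

Audio: 384 kbps = 0.384 Mbps.
Total bitrate: 98.384 Mbps.
File: 98.384 Mbps × 839 s = 82544.2 Mb.
With 6% container overhead: ×1.06. → 87496.8 Mb.
At 10 Mbps: 87496.8 / 10 = 8749.7 s ≈ 2.43 hours.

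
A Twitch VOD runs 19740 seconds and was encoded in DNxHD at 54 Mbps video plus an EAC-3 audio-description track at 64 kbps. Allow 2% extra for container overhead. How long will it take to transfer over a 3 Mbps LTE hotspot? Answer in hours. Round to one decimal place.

Audio: 64 kbps = 0.064 Mbps.
Total bitrate: 54.064 Mbps.
File: 54.064 Mbps × 19740 s = 1067223.4 Mb.
With 2% container overhead: ×1.02. → 1088567.8 Mb.
At 3 Mbps: 1088567.8 / 3 = 362855.9 s ≈ 101 hours.

100.8 hours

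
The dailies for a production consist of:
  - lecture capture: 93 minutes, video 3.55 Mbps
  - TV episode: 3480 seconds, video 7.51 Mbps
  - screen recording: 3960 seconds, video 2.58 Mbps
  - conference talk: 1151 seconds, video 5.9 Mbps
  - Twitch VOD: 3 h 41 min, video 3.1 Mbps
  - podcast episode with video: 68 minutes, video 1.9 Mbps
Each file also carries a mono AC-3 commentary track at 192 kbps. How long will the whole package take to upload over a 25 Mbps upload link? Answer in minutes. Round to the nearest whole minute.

79 minutes

Audio: 192 kbps = 0.192 Mbps.
lecture capture: 3.742 Mbps × 5580 s = 20880.4 Mb
TV episode: 7.702 Mbps × 3480 s = 26803.0 Mb
screen recording: 2.772 Mbps × 3960 s = 10977.1 Mb
conference talk: 6.092 Mbps × 1151 s = 7011.9 Mb
Twitch VOD: 3.292 Mbps × 13260 s = 43651.9 Mb
podcast episode with video: 2.092 Mbps × 4080 s = 8535.4 Mb
Total: 117859.6 Mb = 14732.5 MB.
At 25 Mbps: 117859.6 / 25 = 4714 s ≈ 78.6 minutes.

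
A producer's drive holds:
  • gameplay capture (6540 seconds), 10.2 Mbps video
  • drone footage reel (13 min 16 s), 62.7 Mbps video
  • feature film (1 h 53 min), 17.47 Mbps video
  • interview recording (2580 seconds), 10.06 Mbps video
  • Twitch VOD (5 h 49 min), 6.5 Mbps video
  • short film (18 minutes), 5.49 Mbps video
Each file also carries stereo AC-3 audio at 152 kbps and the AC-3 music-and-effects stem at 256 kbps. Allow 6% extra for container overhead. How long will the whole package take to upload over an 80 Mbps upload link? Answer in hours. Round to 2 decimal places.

1.54 hours

Audio total: 152 + 256 = 408 kbps = 0.408 Mbps.
gameplay capture: 10.608 Mbps × 6540 s × 1.06 = 73538.9 Mb
drone footage reel: 63.108 Mbps × 796 s × 1.06 = 53248.0 Mb
feature film: 17.878 Mbps × 6780 s × 1.06 = 128485.6 Mb
interview recording: 10.468 Mbps × 2580 s × 1.06 = 28627.9 Mb
Twitch VOD: 6.908 Mbps × 20940 s × 1.06 = 153332.7 Mb
short film: 5.898 Mbps × 1080 s × 1.06 = 6752.0 Mb
Total: 443985.2 Mb = 55498.1 MB.
At 80 Mbps: 443985.2 / 80 = 5550 s ≈ 1.54 hours.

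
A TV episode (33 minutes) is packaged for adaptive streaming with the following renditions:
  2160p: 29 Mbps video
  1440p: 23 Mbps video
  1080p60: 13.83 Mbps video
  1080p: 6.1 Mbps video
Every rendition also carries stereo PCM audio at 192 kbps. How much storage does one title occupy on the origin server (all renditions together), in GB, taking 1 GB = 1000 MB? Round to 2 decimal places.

17.99 GB

33 min = 1980 s
Audio: 192 kbps = 0.192 Mbps.
Sum of rendition bitrates: (29+0.192) + (23+0.192) + (13.83+0.192) + (6.1+0.192) = 72.698 Mbps.
× 1980 s = 143,942 Mb = 17,993 MB = 17.99 GB.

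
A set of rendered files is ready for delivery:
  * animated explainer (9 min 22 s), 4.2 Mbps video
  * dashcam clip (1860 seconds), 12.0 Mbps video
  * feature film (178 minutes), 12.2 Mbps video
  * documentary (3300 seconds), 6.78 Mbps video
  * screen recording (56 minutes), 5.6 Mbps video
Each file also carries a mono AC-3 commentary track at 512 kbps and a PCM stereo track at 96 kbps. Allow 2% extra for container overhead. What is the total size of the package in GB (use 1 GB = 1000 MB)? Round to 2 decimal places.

26.54 GB

Audio total: 512 + 96 = 608 kbps = 0.608 Mbps.
animated explainer: 4.808 Mbps × 562 s × 1.02 = 2756.1 Mb
dashcam clip: 12.608 Mbps × 1860 s × 1.02 = 23919.9 Mb
feature film: 12.808 Mbps × 10680 s × 1.02 = 139525.2 Mb
documentary: 7.388 Mbps × 3300 s × 1.02 = 24868.0 Mb
screen recording: 6.208 Mbps × 3360 s × 1.02 = 21276.1 Mb
Total: 212345.3 Mb = 26543.2 MB.
= 26.54 GB.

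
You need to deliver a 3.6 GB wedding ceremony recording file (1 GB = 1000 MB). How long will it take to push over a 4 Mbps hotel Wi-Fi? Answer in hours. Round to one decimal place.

2.0 hours

File: 3.6 GB = 28800.0 Mb.
At 4 Mbps: 28800.0 / 4 = 7200.0 s ≈ 2 hours.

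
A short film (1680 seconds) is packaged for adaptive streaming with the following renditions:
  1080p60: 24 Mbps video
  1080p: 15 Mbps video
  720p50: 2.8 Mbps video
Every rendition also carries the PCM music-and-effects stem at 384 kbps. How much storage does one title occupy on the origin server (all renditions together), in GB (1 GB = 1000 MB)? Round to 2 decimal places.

Audio: 384 kbps = 0.384 Mbps.
Sum of rendition bitrates: (24+0.384) + (15+0.384) + (2.8+0.384) = 42.952 Mbps.
× 1680 s = 72,159 Mb = 9,020 MB = 9.020 GB.

9.02 GB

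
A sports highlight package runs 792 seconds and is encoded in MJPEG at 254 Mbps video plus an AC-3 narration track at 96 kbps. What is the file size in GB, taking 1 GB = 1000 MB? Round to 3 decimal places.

25.156 GB

Audio: 96 kbps = 0.096 Mbps.
Total bitrate: 254 + 0.096 = 254.096 Mbps.
Stream data: 254.096 Mbps × 792 s = 201244.0 Mb.
201,244 Mb ÷ 8 = 25,156 MB → 25.16 GB.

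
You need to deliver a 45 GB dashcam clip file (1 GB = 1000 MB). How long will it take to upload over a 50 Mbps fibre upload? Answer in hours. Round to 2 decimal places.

File: 45 GB = 360000.0 Mb.
At 50 Mbps: 360000.0 / 50 = 7200.0 s ≈ 2 hours.

2.00 hours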